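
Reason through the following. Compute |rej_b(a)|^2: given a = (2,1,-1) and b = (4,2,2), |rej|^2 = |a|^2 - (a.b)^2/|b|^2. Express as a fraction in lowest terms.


|a|^2 = 2^2 + 1^2 + (-1)^2 = 6
|b|^2 = 4^2 + 2^2 + 2^2 = 24
a . b = 2*4 + 1*2 + (-1)*2 = 8
(a.b)^2 = 8^2 = 64
|rej|^2 = 6 - 64/24
= (144 - 64)/24
= 80/24
In lowest terms: 10/3


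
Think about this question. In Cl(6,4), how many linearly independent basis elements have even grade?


Even subalgebra dimension = 2^(n-1)
n = 6 + 4 = 10
2^(10 - 1) = 2^9 = 512
Verification: sum of C(10,k) for even k = 1 + 45 + 210 + 210 + 45 + 1 = 512
Result = 512


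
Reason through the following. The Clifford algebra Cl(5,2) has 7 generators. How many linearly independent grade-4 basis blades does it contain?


Number of grade-k basis blades in Cl(p,q) with n = p + q is C(n, k).
n = 5 + 2 = 7
C(7, 4) = 7! / (4! * 3!)
= 5040 / (24 * 6)
= 35


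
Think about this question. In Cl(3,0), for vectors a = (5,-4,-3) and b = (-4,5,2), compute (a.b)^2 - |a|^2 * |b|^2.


a . b = 5*(-4) + (-4)*5 + (-3)*2
= -20 + (-20) + (-6) = -46
|a|^2 = 5^2 + (-4)^2 + (-3)^2 = 50
|b|^2 = (-4)^2 + 5^2 + 2^2 = 45
(a.b)^2 = (-46)^2 = 2116
|a|^2 * |b|^2 = 50 * 45 = 2250
Result = 2116 - 2250 = -134


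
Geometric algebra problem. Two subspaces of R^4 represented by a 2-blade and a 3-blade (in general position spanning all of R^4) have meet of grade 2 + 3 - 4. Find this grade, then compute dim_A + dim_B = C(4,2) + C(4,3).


Meet grade = grade(A) + grade(B) - n
= 2 + 3 - 4 = 1
C(4,2) = 6
C(4,3) = 4
dim_A + dim_B = 6 + 4 = 10


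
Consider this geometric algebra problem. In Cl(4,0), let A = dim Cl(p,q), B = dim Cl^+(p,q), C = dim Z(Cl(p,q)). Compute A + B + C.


n = 4 + 0 = 4
Total dim = 2^4 = 16
Even subalgebra dim = 2^3 = 8
n is even, so center dim = 1
Sum = 16 + 8 + 1 = 25


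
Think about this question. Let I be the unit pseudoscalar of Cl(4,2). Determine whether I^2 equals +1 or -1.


The pseudoscalar I = e1...e_n (product of all n generators) of Cl(p,q) satisfies I^2 = (-1)^(q + n(n-1)/2).
p = 4, q = 2, n = p + q = 6
n(n-1)/2 = 6 * 5 / 2 = 15
Exponent = q + n(n-1)/2 = 2 + 15 = 17
I^2 = (-1)^17 = -1


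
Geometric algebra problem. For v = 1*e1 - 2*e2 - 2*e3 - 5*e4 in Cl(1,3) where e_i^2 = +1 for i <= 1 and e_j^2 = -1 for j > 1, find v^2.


v^2 = sum of c_i^2 * e_i^2
Positive signature terms (e_i^2 = +1): 1^2 = 1
Negative signature terms (e_j^2 = -1): (-2)^2 + (-2)^2 + (-5)^2 = 33
v^2 = 1 - 33 = -32


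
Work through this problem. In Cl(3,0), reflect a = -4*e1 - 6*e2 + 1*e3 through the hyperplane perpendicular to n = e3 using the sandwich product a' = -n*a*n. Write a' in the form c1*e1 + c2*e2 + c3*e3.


Reflection formula: a' = -n*a*n, with n = e3 (unit vector, n^2 = 1).
For reflection through hyperplane perp to e3:
The component along e3 flips sign, others stay.
a = (-4, -6, 1)
a' = (-4, -6, -1)
a' = -4*e1 - 6*e2 - 1*e3


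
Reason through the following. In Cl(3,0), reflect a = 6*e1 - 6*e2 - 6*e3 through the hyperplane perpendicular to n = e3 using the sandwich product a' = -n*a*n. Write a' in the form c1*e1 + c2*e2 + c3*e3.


Reflection formula: a' = -n*a*n, with n = e3 (unit vector, n^2 = 1).
For reflection through hyperplane perp to e3:
The component along e3 flips sign, others stay.
a = (6, -6, -6)
a' = (6, -6, 6)
a' = 6*e1 - 6*e2 + 6*e3


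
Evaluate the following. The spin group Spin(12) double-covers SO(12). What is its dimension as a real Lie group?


Spin(n) double-covers SO(n); both have Lie algebra so(n) of dimension n(n-1)/2.
n = 12
n(n-1) = 12 * 11 = 132
dim Spin(12) = 132/2 = 66


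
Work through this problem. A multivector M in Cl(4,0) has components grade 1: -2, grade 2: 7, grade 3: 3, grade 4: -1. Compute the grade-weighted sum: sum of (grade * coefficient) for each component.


Grade-weighted sum = sum of grade_k * coefficient_k
1*(-2) = -2
2*7 = 14
3*3 = 9
4*(-1) = -4
Total = -2 + 14 + 9 + (-4) = 17


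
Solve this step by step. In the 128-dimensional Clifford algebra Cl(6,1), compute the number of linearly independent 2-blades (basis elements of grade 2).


Number of grade-k basis blades in Cl(p,q) with n = p + q is C(n, k).
n = 6 + 1 = 7
C(7, 2) = 7! / (2! * 5!)
= 5040 / (2 * 120)
= 21


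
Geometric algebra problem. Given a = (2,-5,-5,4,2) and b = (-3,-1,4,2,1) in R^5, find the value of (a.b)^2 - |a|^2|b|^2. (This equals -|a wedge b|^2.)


a . b = 2*(-3) + (-5)*(-1) + (-5)*4 + 4*2 + 2*1
= -6 + 5 + (-20) + 8 + 2 = -11
|a|^2 = 2^2 + (-5)^2 + (-5)^2 + 4^2 + 2^2 = 74
|b|^2 = (-3)^2 + (-1)^2 + 4^2 + 2^2 + 1^2 = 31
(a.b)^2 = (-11)^2 = 121
|a|^2 * |b|^2 = 74 * 31 = 2294
Result = 121 - 2294 = -2173


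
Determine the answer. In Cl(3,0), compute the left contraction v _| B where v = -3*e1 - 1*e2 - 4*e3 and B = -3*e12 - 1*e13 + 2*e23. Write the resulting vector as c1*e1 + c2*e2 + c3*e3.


Left contraction v _| B = <vB>_1 (grade-1 part of the geometric product vB).
Using e1_|e12 = e2, e2_|e12 = -e1, e1_|e13 = e3, e3_|e13 = -e1, e2_|e23 = e3, e3_|e23 = -e2:
e1 coeff: -v2*b12 - v3*b13 = -(-1)*(-3) - (-4)*(-1) = -7
e2 coeff: v1*b12 - v3*b23 = (-3)*(-3) - (-4)*(2) = 17
e3 coeff: v1*b13 + v2*b23 = (-3)*(-1) + (-1)*(2) = 1
v _| B = -7*e1 + 17*e2 + 1*e3


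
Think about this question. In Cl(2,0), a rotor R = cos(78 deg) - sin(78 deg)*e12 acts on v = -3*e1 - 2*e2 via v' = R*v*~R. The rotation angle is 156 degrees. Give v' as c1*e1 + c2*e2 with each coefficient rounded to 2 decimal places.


Rotor R = cos(78deg) - sin(78deg)*e12
Rotation angle theta = 2 * 78 = 156 degrees
v' = R*v*~R rotates v by theta.
cos(156deg) = -0.9135, sin(156deg) = 0.4067
v'_1 = -3*cos(156deg) - (-2)*sin(156deg)
= -3*(-0.9135) - (-2)*0.4067
= 3.55
v'_2 = -3*sin(156deg) + (-2)*cos(156deg)
= -3*0.4067 + (-2)*(-0.9135)
= 0.61
v' = 3.55*e1 + 0.61*e2


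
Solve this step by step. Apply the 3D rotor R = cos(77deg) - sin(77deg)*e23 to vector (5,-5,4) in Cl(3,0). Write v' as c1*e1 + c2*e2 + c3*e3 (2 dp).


Rotor R = cos(77deg) - sin(77deg)*e23
Rotation angle theta = 2 * 77 = 154 degrees in the e23 plane (e2 -> e3).
The component perpendicular to the plane (e1) is invariant: v'_1 = v1 = 5.00
cos(154deg) = -0.8988, sin(154deg) = 0.4384
v'_2 = v2*cos(theta) - v3*sin(theta) = -5*(-0.8988) - 4*0.4384 = 2.74
v'_3 = v2*sin(theta) + v3*cos(theta) = -5*0.4384 + 4*(-0.8988) = -5.79
v' = 5.00*e1 + 2.74*e2 - 5.79*e3


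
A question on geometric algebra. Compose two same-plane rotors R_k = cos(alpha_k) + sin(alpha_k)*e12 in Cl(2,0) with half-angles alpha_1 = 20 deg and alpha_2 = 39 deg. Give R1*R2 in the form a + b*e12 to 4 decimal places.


Same-plane rotors commute and their half-angles add:
R1*R2 = cos(a1 + a2) + sin(a1 + a2)*e12.
a1 + a2 = 20 + 39 = 59 deg
cos(59 deg) = 0.5150
sin(59 deg) = 0.8572
R1*R2 = 0.5150 + 0.8572*e12


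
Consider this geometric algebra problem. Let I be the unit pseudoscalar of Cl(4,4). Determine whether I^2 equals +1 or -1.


The pseudoscalar I = e1...e_n (product of all n generators) of Cl(p,q) satisfies I^2 = (-1)^(q + n(n-1)/2).
p = 4, q = 4, n = p + q = 8
n(n-1)/2 = 8 * 7 / 2 = 28
Exponent = q + n(n-1)/2 = 4 + 28 = 32
I^2 = (-1)^32 = +1


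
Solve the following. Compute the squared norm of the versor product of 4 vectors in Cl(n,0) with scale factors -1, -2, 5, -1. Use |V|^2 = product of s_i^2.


Each vector v_i has |v_i|^2 = s_i^2
Squared scales: (-1)^2 = 1, (-2)^2 = 4, 5^2 = 25, (-1)^2 = 1
|V|^2 = 1 * 4 * 25 * 1
= 100


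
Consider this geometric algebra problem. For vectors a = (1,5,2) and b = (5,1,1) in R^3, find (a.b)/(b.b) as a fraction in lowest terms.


Projection coefficient = (a . b) / (b . b)
a . b = 1*5 + 5*1 + 2*1
= 5 + 5 + 2 = 12
b . b = 5^2 + 1^2 + 1^2
= 25 + 1 + 1 = 27
Coefficient = 12/27
In lowest terms: 4/9


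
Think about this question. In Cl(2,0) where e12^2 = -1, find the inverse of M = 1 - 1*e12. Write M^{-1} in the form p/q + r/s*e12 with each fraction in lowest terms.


M = 1 - 1*e12, where e12^2 = -1.
Since M commutes with its reverse ~M = a - b*e12, M * ~M = a^2 - b^2*e12^2 = a^2 + b^2.
So M^{-1} = ~M / (a^2 + b^2) = (a - b*e12)/(a^2 + b^2).
a^2 + b^2 = 1 + 1 = 2
Scalar part = 1/2 = 1/2
Bivector coeff = 1/2 = 1/2
M^{-1} = 1/2 + 1/2*e12


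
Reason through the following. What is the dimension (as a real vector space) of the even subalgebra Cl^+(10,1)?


Even subalgebra dimension = 2^(n-1)
n = 10 + 1 = 11
2^(11 - 1) = 2^10 = 1024
Verification: sum of C(11,k) for even k = 1 + 55 + 330 + 462 + 165 + 11 = 1024
Result = 1024


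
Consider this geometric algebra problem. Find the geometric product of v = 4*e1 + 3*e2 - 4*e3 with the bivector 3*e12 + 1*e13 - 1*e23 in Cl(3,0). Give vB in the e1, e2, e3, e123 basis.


vB has grade-1 (vector) and grade-3 (trivector) parts: vB = (v _| B) + (v ^ B).
Vector part <vB>_1:
  e1: -v2*b12 - v3*b13 = -(3)*(3) - (-4)*(1) = -5
  e2: v1*b12 - v3*b23 = (4)*(3) - (-4)*(-1) = 8
  e3: v1*b13 + v2*b23 = (4)*(1) + (3)*(-1) = 1
Trivector part <vB>_3:
  e123: v1*b23 - v2*b13 + v3*b12 = (4)*(-1) - (3)*(1) + (-4)*(3) = -19
vB = -5*e1 + 8*e2 + 1*e3 - 19*e123


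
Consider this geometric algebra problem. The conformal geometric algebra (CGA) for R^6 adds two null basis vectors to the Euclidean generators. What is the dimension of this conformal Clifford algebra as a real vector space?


The conformal model of R^6 uses Cl(7,1): the 6 Euclidean generators plus two extra orthogonal generators e+ (e+^2 = +1) and e- (e-^2 = -1), from which the null vectors e0, einf are built.
Number of generators m = 6 + 2 = 8.
dim Cl(p,q) = 2^m = 2^8 = 256


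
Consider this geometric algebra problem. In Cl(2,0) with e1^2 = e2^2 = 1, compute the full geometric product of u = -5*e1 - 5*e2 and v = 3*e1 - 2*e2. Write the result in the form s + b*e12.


Expand: (-5*e1 - 5*e2)(3*e1 - 2*e2)
= (-5)*3*e1e1 + (-5)*(-2)*e1e2 + (-5)*3*e2e1 + (-5)*(-2)*e2e2
Using e1^2 = e2^2 = 1, e2e1 = -e1e2:
Scalar part s = (-5)*3 + (-5)*(-2) = -15 + 10 = -5
Bivector part b = (-5)*(-2) - (-5)*3 = 10 - (-15) = 25
uv = -5 + 25*e12


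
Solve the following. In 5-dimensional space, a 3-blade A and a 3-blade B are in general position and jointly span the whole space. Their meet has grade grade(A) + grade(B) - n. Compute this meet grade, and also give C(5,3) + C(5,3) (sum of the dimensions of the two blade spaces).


Meet grade = grade(A) + grade(B) - n
= 3 + 3 - 5 = 1
C(5,3) = 10
C(5,3) = 10
dim_A + dim_B = 10 + 10 = 20


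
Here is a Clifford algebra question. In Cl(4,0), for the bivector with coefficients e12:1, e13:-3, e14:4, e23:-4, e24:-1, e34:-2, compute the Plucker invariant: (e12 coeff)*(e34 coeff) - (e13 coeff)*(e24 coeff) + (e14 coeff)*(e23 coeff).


Plucker relation: af - be + cd
a*f = 1*(-2) = -2
b*e = (-3)*(-1) = 3
c*d = 4*(-4) = -16
af - be + cd = -2 - 3 + (-16)
= -21


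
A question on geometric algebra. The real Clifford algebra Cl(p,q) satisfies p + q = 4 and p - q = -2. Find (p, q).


We need p + q = 4 and p - q = -2.
Adding: 2p = 4 + (-2) = 2, so p = 1.
Then q = 4 - 1 = 3.
(p, q) = (1, 3)


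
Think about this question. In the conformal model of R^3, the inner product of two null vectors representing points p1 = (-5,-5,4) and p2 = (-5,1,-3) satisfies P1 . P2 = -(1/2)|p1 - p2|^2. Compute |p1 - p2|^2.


p1 - p2 = (0, -6, 7)
|p1 - p2|^2 = 0^2 + (-6)^2 + 7^2
= 0 + 36 + 49
= 85


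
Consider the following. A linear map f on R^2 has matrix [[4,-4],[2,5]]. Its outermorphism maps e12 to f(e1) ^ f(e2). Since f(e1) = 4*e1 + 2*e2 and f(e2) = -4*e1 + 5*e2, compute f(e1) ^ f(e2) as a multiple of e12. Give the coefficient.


The outermorphism of a linear map f sends e1^e2 to f(e1)^f(e2).
f(e1) = 4*e1 + 2*e2
f(e2) = -4*e1 + 5*e2
f(e1) ^ f(e2) = (4*e1 + 2*e2) ^ (-4*e1 + 5*e2)
= 4*5*e12 + 2*(-4)*e21
= (20 - (-8))*e12
= 28*e12
Coefficient = 28


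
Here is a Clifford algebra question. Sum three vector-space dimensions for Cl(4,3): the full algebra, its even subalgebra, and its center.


n = 4 + 3 = 7
Total dim = 2^7 = 128
Even subalgebra dim = 2^6 = 64
n is odd, so center dim = 2
Sum = 128 + 64 + 2 = 194


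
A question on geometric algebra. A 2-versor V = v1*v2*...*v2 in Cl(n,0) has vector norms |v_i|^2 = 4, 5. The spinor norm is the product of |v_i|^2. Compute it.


Spinor norm N(V) = |v1|^2 * |v2|^2 * ... * |v2|^2
= 4 * 5
Running product: 4, 20
N(V) = 20


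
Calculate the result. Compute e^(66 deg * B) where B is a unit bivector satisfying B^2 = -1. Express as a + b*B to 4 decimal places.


For a unit bivector B with B^2 = -1, the exponential series gives
e^(theta*B) = cos(theta) + sin(theta)*B (the GA analogue of Euler's formula).
theta = 66 degrees = 1.151917 rad
cos(66 deg) = 0.4067
sin(66 deg) = 0.9135
exp(theta*B) = 0.4067 + 0.9135*B


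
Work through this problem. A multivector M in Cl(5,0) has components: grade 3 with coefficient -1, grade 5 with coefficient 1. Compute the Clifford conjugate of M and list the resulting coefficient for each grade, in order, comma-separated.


Clifford conjugate sign for grade k: (-1)^(k(k+1)/2)
Grade 3: (-1)^(3*4/2) = (-1)^6 = 1, coeff -1 -> -1
Grade 5: (-1)^(5*6/2) = (-1)^15 = -1, coeff 1 -> -1
Conjugated coefficients: -1, -1


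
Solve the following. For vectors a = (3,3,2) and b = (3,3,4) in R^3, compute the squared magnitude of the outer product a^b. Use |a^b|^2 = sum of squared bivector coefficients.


a wedge b = (a1*b2 - a2*b1)*e12 + (a1*b3 - a3*b1)*e13 + (a2*b3 - a3*b2)*e23
e12 coeff: 3*3 - 3*3 = 9 - 9 = 0
e13 coeff: 3*4 - 2*3 = 12 - 6 = 6
e23 coeff: 3*4 - 2*3 = 12 - 6 = 6
|a wedge b|^2 = 0^2 + 6^2 + 6^2
= 0 + 36 + 36
= 72


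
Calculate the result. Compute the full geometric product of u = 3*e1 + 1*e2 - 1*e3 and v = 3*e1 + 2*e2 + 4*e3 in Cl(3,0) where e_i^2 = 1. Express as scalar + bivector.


In Cl(3,0): e_i^2 = 1, e_ie_j = -e_je_i for i != j.
Scalar part = u . v = 3*3 + 1*2 + (-1)*4
= 9 + 2 + (-4) = 7
e12 coeff = 3*2 - 1*3 = 6 - 3 = 3
e13 coeff = 3*4 - (-1)*3 = 12 - (-3) = 15
e23 coeff = 1*4 - (-1)*2 = 4 - (-2) = 6
uv = 7 + 3*e12 + 15*e13 + 6*e23


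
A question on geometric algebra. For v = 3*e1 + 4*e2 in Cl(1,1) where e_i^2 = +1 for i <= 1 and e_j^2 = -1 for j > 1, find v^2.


v^2 = sum of c_i^2 * e_i^2
Positive signature terms (e_i^2 = +1): 3^2 = 9
Negative signature terms (e_j^2 = -1): 4^2 = 16
v^2 = 9 - 16 = -7


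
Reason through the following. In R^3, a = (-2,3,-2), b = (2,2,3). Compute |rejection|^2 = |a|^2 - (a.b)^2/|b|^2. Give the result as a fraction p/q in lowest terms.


|a|^2 = (-2)^2 + 3^2 + (-2)^2 = 17
|b|^2 = 2^2 + 2^2 + 3^2 = 17
a . b = (-2)*2 + 3*2 + (-2)*3 = -4
(a.b)^2 = (-4)^2 = 16
|rej|^2 = 17 - 16/17
= (289 - 16)/17
= 273/17
In lowest terms: 273/17


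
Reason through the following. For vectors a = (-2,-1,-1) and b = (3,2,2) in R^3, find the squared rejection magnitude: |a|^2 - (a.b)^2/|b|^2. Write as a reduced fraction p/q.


|a|^2 = (-2)^2 + (-1)^2 + (-1)^2 = 6
|b|^2 = 3^2 + 2^2 + 2^2 = 17
a . b = (-2)*3 + (-1)*2 + (-1)*2 = -10
(a.b)^2 = (-10)^2 = 100
|rej|^2 = 6 - 100/17
= (102 - 100)/17
= 2/17
In lowest terms: 2/17


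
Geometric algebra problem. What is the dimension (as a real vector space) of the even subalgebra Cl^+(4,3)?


Even subalgebra dimension = 2^(n-1)
n = 4 + 3 = 7
2^(7 - 1) = 2^6 = 64
Verification: sum of C(7,k) for even k = 1 + 21 + 35 + 7 = 64
Result = 64


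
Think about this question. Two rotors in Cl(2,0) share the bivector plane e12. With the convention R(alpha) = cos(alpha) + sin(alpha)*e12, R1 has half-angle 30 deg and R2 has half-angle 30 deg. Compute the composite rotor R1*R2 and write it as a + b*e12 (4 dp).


Same-plane rotors commute and their half-angles add:
R1*R2 = cos(a1 + a2) + sin(a1 + a2)*e12.
a1 + a2 = 30 + 30 = 60 deg
cos(60 deg) = 0.5000
sin(60 deg) = 0.8660
R1*R2 = 0.5000 + 0.8660*e12


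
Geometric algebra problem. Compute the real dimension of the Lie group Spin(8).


Spin(n) double-covers SO(n); both have Lie algebra so(n) of dimension n(n-1)/2.
n = 8
n(n-1) = 8 * 7 = 56
dim Spin(8) = 56/2 = 28


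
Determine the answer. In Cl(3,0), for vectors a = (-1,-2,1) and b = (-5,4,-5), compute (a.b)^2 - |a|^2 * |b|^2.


a . b = (-1)*(-5) + (-2)*4 + 1*(-5)
= 5 + (-8) + (-5) = -8
|a|^2 = (-1)^2 + (-2)^2 + 1^2 = 6
|b|^2 = (-5)^2 + 4^2 + (-5)^2 = 66
(a.b)^2 = (-8)^2 = 64
|a|^2 * |b|^2 = 6 * 66 = 396
Result = 64 - 396 = -332


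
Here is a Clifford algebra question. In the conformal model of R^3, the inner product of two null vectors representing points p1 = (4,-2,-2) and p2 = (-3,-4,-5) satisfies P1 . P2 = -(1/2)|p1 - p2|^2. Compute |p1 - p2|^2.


p1 - p2 = (7, 2, 3)
|p1 - p2|^2 = 7^2 + 2^2 + 3^2
= 49 + 4 + 9
= 62


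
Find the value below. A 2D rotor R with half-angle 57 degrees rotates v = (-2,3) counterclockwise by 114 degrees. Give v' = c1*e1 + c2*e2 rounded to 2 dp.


Rotor R = cos(57deg) - sin(57deg)*e12
Rotation angle theta = 2 * 57 = 114 degrees
v' = R*v*~R rotates v by theta.
cos(114deg) = -0.4067, sin(114deg) = 0.9135
v'_1 = -2*cos(114deg) - 3*sin(114deg)
= -2*(-0.4067) - 3*0.9135
= -1.93
v'_2 = -2*sin(114deg) + 3*cos(114deg)
= -2*0.9135 + 3*(-0.4067)
= -3.05
v' = -1.93*e1 - 3.05*e2


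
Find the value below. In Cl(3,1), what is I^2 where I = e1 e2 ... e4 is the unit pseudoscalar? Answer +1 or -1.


The pseudoscalar I = e1...e_n (product of all n generators) of Cl(p,q) satisfies I^2 = (-1)^(q + n(n-1)/2).
p = 3, q = 1, n = p + q = 4
n(n-1)/2 = 4 * 3 / 2 = 6
Exponent = q + n(n-1)/2 = 1 + 6 = 7
I^2 = (-1)^7 = -1


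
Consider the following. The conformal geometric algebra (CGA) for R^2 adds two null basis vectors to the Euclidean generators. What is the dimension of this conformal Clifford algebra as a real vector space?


The conformal model of R^2 uses Cl(3,1): the 2 Euclidean generators plus two extra orthogonal generators e+ (e+^2 = +1) and e- (e-^2 = -1), from which the null vectors e0, einf are built.
Number of generators m = 2 + 2 = 4.
dim Cl(p,q) = 2^m = 2^4 = 16


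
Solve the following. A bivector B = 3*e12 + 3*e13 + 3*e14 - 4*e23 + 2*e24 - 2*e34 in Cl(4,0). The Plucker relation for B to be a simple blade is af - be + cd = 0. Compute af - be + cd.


Plucker relation: af - be + cd
a*f = 3*(-2) = -6
b*e = 3*2 = 6
c*d = 3*(-4) = -12
af - be + cd = -6 - 6 + (-12)
= -24


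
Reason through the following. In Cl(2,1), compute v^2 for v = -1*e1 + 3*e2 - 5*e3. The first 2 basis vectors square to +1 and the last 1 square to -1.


v^2 = sum of c_i^2 * e_i^2
Positive signature terms (e_i^2 = +1): (-1)^2 + 3^2 = 10
Negative signature terms (e_j^2 = -1): (-5)^2 = 25
v^2 = 10 - 25 = -15


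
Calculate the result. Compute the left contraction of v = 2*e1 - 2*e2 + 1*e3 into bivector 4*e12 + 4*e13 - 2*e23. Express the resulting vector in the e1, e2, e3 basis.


Left contraction v _| B = <vB>_1 (grade-1 part of the geometric product vB).
Using e1_|e12 = e2, e2_|e12 = -e1, e1_|e13 = e3, e3_|e13 = -e1, e2_|e23 = e3, e3_|e23 = -e2:
e1 coeff: -v2*b12 - v3*b13 = -(-2)*(4) - (1)*(4) = 4
e2 coeff: v1*b12 - v3*b23 = (2)*(4) - (1)*(-2) = 10
e3 coeff: v1*b13 + v2*b23 = (2)*(4) + (-2)*(-2) = 12
v _| B = 4*e1 + 10*e2 + 12*e3


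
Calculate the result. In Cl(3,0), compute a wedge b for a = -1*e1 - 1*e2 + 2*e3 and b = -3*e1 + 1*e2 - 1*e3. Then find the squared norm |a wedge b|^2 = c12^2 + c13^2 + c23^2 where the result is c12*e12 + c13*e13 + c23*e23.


a wedge b = (a1*b2 - a2*b1)*e12 + (a1*b3 - a3*b1)*e13 + (a2*b3 - a3*b2)*e23
e12 coeff: (-1)*1 - (-1)*(-3) = -1 - 3 = -4
e13 coeff: (-1)*(-1) - 2*(-3) = 1 - (-6) = 7
e23 coeff: (-1)*(-1) - 2*1 = 1 - 2 = -1
|a wedge b|^2 = (-4)^2 + 7^2 + (-1)^2
= 16 + 49 + 1
= 66


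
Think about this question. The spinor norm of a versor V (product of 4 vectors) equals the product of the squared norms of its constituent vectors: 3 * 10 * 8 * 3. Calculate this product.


Spinor norm N(V) = |v1|^2 * |v2|^2 * ... * |v4|^2
= 3 * 10 * 8 * 3
Running product: 3, 30, 240, 720
N(V) = 720


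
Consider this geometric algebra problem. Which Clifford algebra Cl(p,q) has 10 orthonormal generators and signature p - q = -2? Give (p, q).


We need p + q = 10 and p - q = -2.
Adding: 2p = 10 + (-2) = 8, so p = 4.
Then q = 10 - 4 = 6.
(p, q) = (4, 6)


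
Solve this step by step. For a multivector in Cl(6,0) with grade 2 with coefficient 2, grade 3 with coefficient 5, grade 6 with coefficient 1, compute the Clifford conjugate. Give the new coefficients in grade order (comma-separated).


Clifford conjugate sign for grade k: (-1)^(k(k+1)/2)
Grade 2: (-1)^(2*3/2) = (-1)^3 = -1, coeff 2 -> -2
Grade 3: (-1)^(3*4/2) = (-1)^6 = 1, coeff 5 -> 5
Grade 6: (-1)^(6*7/2) = (-1)^21 = -1, coeff 1 -> -1
Conjugated coefficients: -2, 5, -1


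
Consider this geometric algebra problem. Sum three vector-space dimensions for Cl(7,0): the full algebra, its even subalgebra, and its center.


n = 7 + 0 = 7
Total dim = 2^7 = 128
Even subalgebra dim = 2^6 = 64
n is odd, so center dim = 2
Sum = 128 + 64 + 2 = 194


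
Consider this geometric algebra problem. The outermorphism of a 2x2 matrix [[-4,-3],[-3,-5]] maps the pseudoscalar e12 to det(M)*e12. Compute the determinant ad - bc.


The outermorphism of a linear map f sends e1^e2 to f(e1)^f(e2).
f(e1) = -4*e1 - 3*e2
f(e2) = -3*e1 - 5*e2
f(e1) ^ f(e2) = (-4*e1 - 3*e2) ^ (-3*e1 - 5*e2)
= (-4)*(-5)*e12 + (-3)*(-3)*e21
= (20 - 9)*e12
= 11*e12
Coefficient = 11


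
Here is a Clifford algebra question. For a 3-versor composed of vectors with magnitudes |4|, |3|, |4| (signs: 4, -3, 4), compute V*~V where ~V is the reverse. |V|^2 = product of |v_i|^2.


Each vector v_i has |v_i|^2 = s_i^2
Squared scales: 4^2 = 16, (-3)^2 = 9, 4^2 = 16
|V|^2 = 16 * 9 * 16
= 2304


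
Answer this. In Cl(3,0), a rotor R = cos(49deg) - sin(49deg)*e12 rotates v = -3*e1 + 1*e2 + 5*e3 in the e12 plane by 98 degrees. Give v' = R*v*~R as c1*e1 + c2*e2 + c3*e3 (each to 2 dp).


Rotor R = cos(49deg) - sin(49deg)*e12
Rotation angle theta = 2 * 49 = 98 degrees in the e12 plane (e1 -> e2).
The component perpendicular to the plane (e3) is invariant: v'_3 = v3 = 5.00
cos(98deg) = -0.1392, sin(98deg) = 0.9903
v'_1 = v1*cos(theta) - v2*sin(theta) = -3*(-0.1392) - 1*0.9903 = -0.57
v'_2 = v1*sin(theta) + v2*cos(theta) = -3*0.9903 + 1*(-0.1392) = -3.11
v' = -0.57*e1 - 3.11*e2 + 5.00*e3


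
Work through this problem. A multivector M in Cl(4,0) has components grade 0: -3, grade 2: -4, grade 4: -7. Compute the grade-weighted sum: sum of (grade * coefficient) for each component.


Grade-weighted sum = sum of grade_k * coefficient_k
0*(-3) = 0
2*(-4) = -8
4*(-7) = -28
Total = 0 + (-8) + (-28) = -36


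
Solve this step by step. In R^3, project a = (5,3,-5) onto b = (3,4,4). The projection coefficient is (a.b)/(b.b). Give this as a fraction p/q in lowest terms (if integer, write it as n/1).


Projection coefficient = (a . b) / (b . b)
a . b = 5*3 + 3*4 + (-5)*4
= 15 + 12 + (-20) = 7
b . b = 3^2 + 4^2 + 4^2
= 9 + 16 + 16 = 41
Coefficient = 7/41
In lowest terms: 7/41


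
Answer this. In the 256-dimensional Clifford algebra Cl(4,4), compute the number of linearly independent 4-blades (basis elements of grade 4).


Number of grade-k basis blades in Cl(p,q) with n = p + q is C(n, k).
n = 4 + 4 = 8
C(8, 4) = 8! / (4! * 4!)
= 40320 / (24 * 24)
= 70


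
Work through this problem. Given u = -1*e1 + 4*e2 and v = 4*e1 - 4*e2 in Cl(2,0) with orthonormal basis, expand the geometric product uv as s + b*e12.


Expand: (-1*e1 + 4*e2)(4*e1 - 4*e2)
= (-1)*4*e1e1 + (-1)*(-4)*e1e2 + 4*4*e2e1 + 4*(-4)*e2e2
Using e1^2 = e2^2 = 1, e2e1 = -e1e2:
Scalar part s = (-1)*4 + 4*(-4) = -4 + (-16) = -20
Bivector part b = (-1)*(-4) - 4*4 = 4 - 16 = -12
uv = -20 - 12*e12


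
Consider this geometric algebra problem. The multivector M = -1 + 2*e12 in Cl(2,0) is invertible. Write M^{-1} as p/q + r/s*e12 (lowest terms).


M = -1 + 2*e12, where e12^2 = -1.
Since M commutes with its reverse ~M = a - b*e12, M * ~M = a^2 - b^2*e12^2 = a^2 + b^2.
So M^{-1} = ~M / (a^2 + b^2) = (a - b*e12)/(a^2 + b^2).
a^2 + b^2 = 1 + 4 = 5
Scalar part = -1/5 = -1/5
Bivector coeff = -2/5 = -2/5
M^{-1} = -1/5 - 2/5*e12


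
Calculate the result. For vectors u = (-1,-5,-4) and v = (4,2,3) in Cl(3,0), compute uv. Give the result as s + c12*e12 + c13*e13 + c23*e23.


In Cl(3,0): e_i^2 = 1, e_ie_j = -e_je_i for i != j.
Scalar part = u . v = (-1)*4 + (-5)*2 + (-4)*3
= -4 + (-10) + (-12) = -26
e12 coeff = (-1)*2 - (-5)*4 = -2 - (-20) = 18
e13 coeff = (-1)*3 - (-4)*4 = -3 - (-16) = 13
e23 coeff = (-5)*3 - (-4)*2 = -15 - (-8) = -7
uv = -26 + 18*e12 + 13*e13 - 7*e23


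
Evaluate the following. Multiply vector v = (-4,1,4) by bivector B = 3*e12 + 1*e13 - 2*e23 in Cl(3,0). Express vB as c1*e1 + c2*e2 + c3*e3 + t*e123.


vB has grade-1 (vector) and grade-3 (trivector) parts: vB = (v _| B) + (v ^ B).
Vector part <vB>_1:
  e1: -v2*b12 - v3*b13 = -(1)*(3) - (4)*(1) = -7
  e2: v1*b12 - v3*b23 = (-4)*(3) - (4)*(-2) = -4
  e3: v1*b13 + v2*b23 = (-4)*(1) + (1)*(-2) = -6
Trivector part <vB>_3:
  e123: v1*b23 - v2*b13 + v3*b12 = (-4)*(-2) - (1)*(1) + (4)*(3) = 19
vB = -7*e1 - 4*e2 - 6*e3 + 19*e123


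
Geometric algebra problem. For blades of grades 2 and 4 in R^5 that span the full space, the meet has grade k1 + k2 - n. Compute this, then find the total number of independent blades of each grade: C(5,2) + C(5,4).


Meet grade = grade(A) + grade(B) - n
= 2 + 4 - 5 = 1
C(5,2) = 10
C(5,4) = 5
dim_A + dim_B = 10 + 5 = 15


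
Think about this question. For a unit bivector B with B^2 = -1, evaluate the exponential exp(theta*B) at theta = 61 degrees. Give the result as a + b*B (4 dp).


For a unit bivector B with B^2 = -1, the exponential series gives
e^(theta*B) = cos(theta) + sin(theta)*B (the GA analogue of Euler's formula).
theta = 61 degrees = 1.064651 rad
cos(61 deg) = 0.4848
sin(61 deg) = 0.8746
exp(theta*B) = 0.4848 + 0.8746*B


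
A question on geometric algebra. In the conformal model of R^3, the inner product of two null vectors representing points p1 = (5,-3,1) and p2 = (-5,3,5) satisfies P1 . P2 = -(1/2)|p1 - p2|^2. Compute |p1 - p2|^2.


p1 - p2 = (10, -6, -4)
|p1 - p2|^2 = 10^2 + (-6)^2 + (-4)^2
= 100 + 36 + 16
= 152


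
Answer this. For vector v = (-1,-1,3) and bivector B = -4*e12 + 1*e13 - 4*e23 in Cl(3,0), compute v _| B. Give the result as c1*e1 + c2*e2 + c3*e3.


Left contraction v _| B = <vB>_1 (grade-1 part of the geometric product vB).
Using e1_|e12 = e2, e2_|e12 = -e1, e1_|e13 = e3, e3_|e13 = -e1, e2_|e23 = e3, e3_|e23 = -e2:
e1 coeff: -v2*b12 - v3*b13 = -(-1)*(-4) - (3)*(1) = -7
e2 coeff: v1*b12 - v3*b23 = (-1)*(-4) - (3)*(-4) = 16
e3 coeff: v1*b13 + v2*b23 = (-1)*(1) + (-1)*(-4) = 3
v _| B = -7*e1 + 16*e2 + 3*e3


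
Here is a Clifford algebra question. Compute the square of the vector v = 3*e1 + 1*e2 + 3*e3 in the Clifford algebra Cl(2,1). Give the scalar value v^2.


v^2 = sum of c_i^2 * e_i^2
Positive signature terms (e_i^2 = +1): 3^2 + 1^2 = 10
Negative signature terms (e_j^2 = -1): 3^2 = 9
v^2 = 10 - 9 = 1


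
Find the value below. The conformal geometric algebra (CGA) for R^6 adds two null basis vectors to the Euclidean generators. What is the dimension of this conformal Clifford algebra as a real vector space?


The conformal model of R^6 uses Cl(7,1): the 6 Euclidean generators plus two extra orthogonal generators e+ (e+^2 = +1) and e- (e-^2 = -1), from which the null vectors e0, einf are built.
Number of generators m = 6 + 2 = 8.
dim Cl(p,q) = 2^m = 2^8 = 256


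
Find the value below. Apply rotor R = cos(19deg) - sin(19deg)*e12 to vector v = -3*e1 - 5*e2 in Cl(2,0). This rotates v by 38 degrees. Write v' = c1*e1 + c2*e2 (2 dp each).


Rotor R = cos(19deg) - sin(19deg)*e12
Rotation angle theta = 2 * 19 = 38 degrees
v' = R*v*~R rotates v by theta.
cos(38deg) = 0.7880, sin(38deg) = 0.6157
v'_1 = -3*cos(38deg) - (-5)*sin(38deg)
= -3*0.7880 - (-5)*0.6157
= 0.71
v'_2 = -3*sin(38deg) + (-5)*cos(38deg)
= -3*0.6157 + (-5)*0.7880
= -5.79
v' = 0.71*e1 - 5.79*e2


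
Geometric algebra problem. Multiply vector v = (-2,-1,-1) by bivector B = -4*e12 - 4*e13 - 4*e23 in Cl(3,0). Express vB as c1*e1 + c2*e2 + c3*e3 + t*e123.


vB has grade-1 (vector) and grade-3 (trivector) parts: vB = (v _| B) + (v ^ B).
Vector part <vB>_1:
  e1: -v2*b12 - v3*b13 = -(-1)*(-4) - (-1)*(-4) = -8
  e2: v1*b12 - v3*b23 = (-2)*(-4) - (-1)*(-4) = 4
  e3: v1*b13 + v2*b23 = (-2)*(-4) + (-1)*(-4) = 12
Trivector part <vB>_3:
  e123: v1*b23 - v2*b13 + v3*b12 = (-2)*(-4) - (-1)*(-4) + (-1)*(-4) = 8
vB = -8*e1 + 4*e2 + 12*e3 + 8*e123


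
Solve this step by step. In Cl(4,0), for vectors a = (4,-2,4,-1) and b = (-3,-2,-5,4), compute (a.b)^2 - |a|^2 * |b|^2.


a . b = 4*(-3) + (-2)*(-2) + 4*(-5) + (-1)*4
= -12 + 4 + (-20) + (-4) = -32
|a|^2 = 4^2 + (-2)^2 + 4^2 + (-1)^2 = 37
|b|^2 = (-3)^2 + (-2)^2 + (-5)^2 + 4^2 = 54
(a.b)^2 = (-32)^2 = 1024
|a|^2 * |b|^2 = 37 * 54 = 1998
Result = 1024 - 1998 = -974


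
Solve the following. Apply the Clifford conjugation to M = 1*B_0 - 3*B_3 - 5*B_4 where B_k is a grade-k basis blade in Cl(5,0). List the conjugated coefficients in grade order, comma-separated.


Clifford conjugate sign for grade k: (-1)^(k(k+1)/2)
Grade 0: (-1)^(0*1/2) = (-1)^0 = 1, coeff 1 -> 1
Grade 3: (-1)^(3*4/2) = (-1)^6 = 1, coeff -3 -> -3
Grade 4: (-1)^(4*5/2) = (-1)^10 = 1, coeff -5 -> -5
Conjugated coefficients: 1, -3, -5


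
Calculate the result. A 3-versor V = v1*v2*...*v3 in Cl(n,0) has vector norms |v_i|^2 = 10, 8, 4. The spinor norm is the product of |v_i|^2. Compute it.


Spinor norm N(V) = |v1|^2 * |v2|^2 * ... * |v3|^2
= 10 * 8 * 4
Running product: 10, 80, 320
N(V) = 320


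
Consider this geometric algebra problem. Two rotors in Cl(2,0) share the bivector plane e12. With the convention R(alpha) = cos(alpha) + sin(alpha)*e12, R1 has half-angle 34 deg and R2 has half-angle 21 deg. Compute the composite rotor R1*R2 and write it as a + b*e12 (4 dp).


Same-plane rotors commute and their half-angles add:
R1*R2 = cos(a1 + a2) + sin(a1 + a2)*e12.
a1 + a2 = 34 + 21 = 55 deg
cos(55 deg) = 0.5736
sin(55 deg) = 0.8192
R1*R2 = 0.5736 + 0.8192*e12


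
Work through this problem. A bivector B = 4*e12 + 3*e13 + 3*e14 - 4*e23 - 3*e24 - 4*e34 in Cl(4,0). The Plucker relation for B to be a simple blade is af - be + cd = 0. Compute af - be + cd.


Plucker relation: af - be + cd
a*f = 4*(-4) = -16
b*e = 3*(-3) = -9
c*d = 3*(-4) = -12
af - be + cd = -16 - (-9) + (-12)
= -19


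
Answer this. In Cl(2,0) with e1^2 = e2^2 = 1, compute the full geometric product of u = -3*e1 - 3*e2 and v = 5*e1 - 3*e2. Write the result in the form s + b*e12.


Expand: (-3*e1 - 3*e2)(5*e1 - 3*e2)
= (-3)*5*e1e1 + (-3)*(-3)*e1e2 + (-3)*5*e2e1 + (-3)*(-3)*e2e2
Using e1^2 = e2^2 = 1, e2e1 = -e1e2:
Scalar part s = (-3)*5 + (-3)*(-3) = -15 + 9 = -6
Bivector part b = (-3)*(-3) - (-3)*5 = 9 - (-15) = 24
uv = -6 + 24*e12


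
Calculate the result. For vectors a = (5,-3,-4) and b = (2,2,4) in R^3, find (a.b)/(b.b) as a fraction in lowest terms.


Projection coefficient = (a . b) / (b . b)
a . b = 5*2 + (-3)*2 + (-4)*4
= 10 + (-6) + (-16) = -12
b . b = 2^2 + 2^2 + 4^2
= 4 + 4 + 16 = 24
Coefficient = -12/24
In lowest terms: -1/2


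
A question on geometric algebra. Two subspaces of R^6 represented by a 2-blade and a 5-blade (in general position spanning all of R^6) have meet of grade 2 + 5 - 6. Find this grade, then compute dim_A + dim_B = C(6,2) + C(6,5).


Meet grade = grade(A) + grade(B) - n
= 2 + 5 - 6 = 1
C(6,2) = 15
C(6,5) = 6
dim_A + dim_B = 15 + 6 = 21


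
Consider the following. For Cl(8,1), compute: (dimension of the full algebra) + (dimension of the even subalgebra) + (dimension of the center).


n = 8 + 1 = 9
Total dim = 2^9 = 512
Even subalgebra dim = 2^8 = 256
n is odd, so center dim = 2
Sum = 512 + 256 + 2 = 770


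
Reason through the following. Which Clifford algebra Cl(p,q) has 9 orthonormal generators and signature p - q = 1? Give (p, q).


We need p + q = 9 and p - q = 1.
Adding: 2p = 9 + 1 = 10, so p = 5.
Then q = 9 - 5 = 4.
(p, q) = (5, 4)


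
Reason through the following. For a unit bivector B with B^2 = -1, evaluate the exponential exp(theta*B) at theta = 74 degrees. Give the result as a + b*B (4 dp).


For a unit bivector B with B^2 = -1, the exponential series gives
e^(theta*B) = cos(theta) + sin(theta)*B (the GA analogue of Euler's formula).
theta = 74 degrees = 1.291544 rad
cos(74 deg) = 0.2756
sin(74 deg) = 0.9613
exp(theta*B) = 0.2756 + 0.9613*B


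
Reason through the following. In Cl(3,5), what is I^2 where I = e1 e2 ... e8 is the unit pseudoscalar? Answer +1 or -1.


The pseudoscalar I = e1...e_n (product of all n generators) of Cl(p,q) satisfies I^2 = (-1)^(q + n(n-1)/2).
p = 3, q = 5, n = p + q = 8
n(n-1)/2 = 8 * 7 / 2 = 28
Exponent = q + n(n-1)/2 = 5 + 28 = 33
I^2 = (-1)^33 = -1


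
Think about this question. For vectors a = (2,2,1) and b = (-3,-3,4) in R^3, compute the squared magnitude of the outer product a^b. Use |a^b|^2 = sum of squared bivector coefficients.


a wedge b = (a1*b2 - a2*b1)*e12 + (a1*b3 - a3*b1)*e13 + (a2*b3 - a3*b2)*e23
e12 coeff: 2*(-3) - 2*(-3) = -6 - (-6) = 0
e13 coeff: 2*4 - 1*(-3) = 8 - (-3) = 11
e23 coeff: 2*4 - 1*(-3) = 8 - (-3) = 11
|a wedge b|^2 = 0^2 + 11^2 + 11^2
= 0 + 121 + 121
= 242


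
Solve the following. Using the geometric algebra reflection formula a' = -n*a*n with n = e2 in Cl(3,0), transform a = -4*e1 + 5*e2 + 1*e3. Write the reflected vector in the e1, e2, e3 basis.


Reflection formula: a' = -n*a*n, with n = e2 (unit vector, n^2 = 1).
For reflection through hyperplane perp to e2:
The component along e2 flips sign, others stay.
a = (-4, 5, 1)
a' = (-4, -5, 1)
a' = -4*e1 - 5*e2 + 1*e3


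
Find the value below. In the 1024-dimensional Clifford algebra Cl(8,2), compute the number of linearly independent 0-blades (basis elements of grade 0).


Number of grade-k basis blades in Cl(p,q) with n = p + q is C(n, k).
n = 8 + 2 = 10
C(10, 0) = 10! / (0! * 10!)
= 3628800 / (1 * 3628800)
= 1


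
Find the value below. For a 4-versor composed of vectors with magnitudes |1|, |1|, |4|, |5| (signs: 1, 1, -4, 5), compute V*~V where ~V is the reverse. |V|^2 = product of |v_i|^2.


Each vector v_i has |v_i|^2 = s_i^2
Squared scales: 1^2 = 1, 1^2 = 1, (-4)^2 = 16, 5^2 = 25
|V|^2 = 1 * 1 * 16 * 25
= 400


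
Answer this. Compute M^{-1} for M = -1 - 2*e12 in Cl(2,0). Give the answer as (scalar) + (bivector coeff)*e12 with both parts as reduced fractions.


M = -1 - 2*e12, where e12^2 = -1.
Since M commutes with its reverse ~M = a - b*e12, M * ~M = a^2 - b^2*e12^2 = a^2 + b^2.
So M^{-1} = ~M / (a^2 + b^2) = (a - b*e12)/(a^2 + b^2).
a^2 + b^2 = 1 + 4 = 5
Scalar part = -1/5 = -1/5
Bivector coeff = 2/5 = 2/5
M^{-1} = -1/5 + 2/5*e12


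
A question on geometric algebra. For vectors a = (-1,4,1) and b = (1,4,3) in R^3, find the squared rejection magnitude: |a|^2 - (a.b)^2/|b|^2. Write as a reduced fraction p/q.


|a|^2 = (-1)^2 + 4^2 + 1^2 = 18
|b|^2 = 1^2 + 4^2 + 3^2 = 26
a . b = (-1)*1 + 4*4 + 1*3 = 18
(a.b)^2 = 18^2 = 324
|rej|^2 = 18 - 324/26
= (468 - 324)/26
= 144/26
In lowest terms: 72/13


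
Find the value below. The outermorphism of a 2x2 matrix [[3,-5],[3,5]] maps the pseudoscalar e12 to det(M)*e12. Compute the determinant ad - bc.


The outermorphism of a linear map f sends e1^e2 to f(e1)^f(e2).
f(e1) = 3*e1 + 3*e2
f(e2) = -5*e1 + 5*e2
f(e1) ^ f(e2) = (3*e1 + 3*e2) ^ (-5*e1 + 5*e2)
= 3*5*e12 + 3*(-5)*e21
= (15 - (-15))*e12
= 30*e12
Coefficient = 30


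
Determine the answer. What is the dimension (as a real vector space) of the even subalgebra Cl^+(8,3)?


Even subalgebra dimension = 2^(n-1)
n = 8 + 3 = 11
2^(11 - 1) = 2^10 = 1024
Verification: sum of C(11,k) for even k = 1 + 55 + 330 + 462 + 165 + 11 = 1024
Result = 1024


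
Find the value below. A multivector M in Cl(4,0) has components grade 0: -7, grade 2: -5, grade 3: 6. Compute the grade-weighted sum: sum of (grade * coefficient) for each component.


Grade-weighted sum = sum of grade_k * coefficient_k
0*(-7) = 0
2*(-5) = -10
3*6 = 18
Total = 0 + (-10) + 18 = 8


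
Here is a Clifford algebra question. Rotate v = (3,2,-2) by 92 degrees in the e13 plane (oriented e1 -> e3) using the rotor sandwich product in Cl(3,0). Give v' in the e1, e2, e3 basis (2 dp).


Rotor R = cos(46deg) - sin(46deg)*e13
Rotation angle theta = 2 * 46 = 92 degrees in the e13 plane (e1 -> e3).
The component perpendicular to the plane (e2) is invariant: v'_2 = v2 = 2.00
cos(92deg) = -0.0349, sin(92deg) = 0.9994
v'_1 = v1*cos(theta) - v3*sin(theta) = 3*(-0.0349) - (-2)*0.9994 = 1.89
v'_3 = v1*sin(theta) + v3*cos(theta) = 3*0.9994 + (-2)*(-0.0349) = 3.07
v' = 1.89*e1 + 2.00*e2 + 3.07*e3


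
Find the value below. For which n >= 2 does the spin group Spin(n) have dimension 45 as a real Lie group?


dim Spin(n) = dim so(n) = n(n-1)/2.
Solve n(n-1)/2 = 45, i.e. n^2 - n - 90 = 0.
Discriminant = 1 + 8*45 = 361
n = (1 + sqrt(361))/2 = (1 + 19)/2 = 10


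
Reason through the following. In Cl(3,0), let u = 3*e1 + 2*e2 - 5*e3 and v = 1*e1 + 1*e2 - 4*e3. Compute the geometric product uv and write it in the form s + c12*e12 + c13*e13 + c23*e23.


In Cl(3,0): e_i^2 = 1, e_ie_j = -e_je_i for i != j.
Scalar part = u . v = 3*1 + 2*1 + (-5)*(-4)
= 3 + 2 + 20 = 25
e12 coeff = 3*1 - 2*1 = 3 - 2 = 1
e13 coeff = 3*(-4) - (-5)*1 = -12 - (-5) = -7
e23 coeff = 2*(-4) - (-5)*1 = -8 - (-5) = -3
uv = 25 + 1*e12 - 7*e13 - 3*e23


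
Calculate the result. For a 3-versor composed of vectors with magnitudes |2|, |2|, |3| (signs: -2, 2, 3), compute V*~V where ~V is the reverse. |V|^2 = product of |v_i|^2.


Each vector v_i has |v_i|^2 = s_i^2
Squared scales: (-2)^2 = 4, 2^2 = 4, 3^2 = 9
|V|^2 = 4 * 4 * 9
= 144


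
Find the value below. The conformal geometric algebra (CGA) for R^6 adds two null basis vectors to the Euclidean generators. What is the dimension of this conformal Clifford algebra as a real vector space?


The conformal model of R^6 uses Cl(7,1): the 6 Euclidean generators plus two extra orthogonal generators e+ (e+^2 = +1) and e- (e-^2 = -1), from which the null vectors e0, einf are built.
Number of generators m = 6 + 2 = 8.
dim Cl(p,q) = 2^m = 2^8 = 256


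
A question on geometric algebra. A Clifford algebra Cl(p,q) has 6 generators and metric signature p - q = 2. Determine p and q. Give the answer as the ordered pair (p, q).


We need p + q = 6 and p - q = 2.
Adding: 2p = 6 + 2 = 8, so p = 4.
Then q = 6 - 4 = 2.
(p, q) = (4, 2)


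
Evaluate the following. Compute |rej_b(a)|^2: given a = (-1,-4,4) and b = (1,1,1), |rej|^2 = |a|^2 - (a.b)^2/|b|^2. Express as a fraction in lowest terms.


|a|^2 = (-1)^2 + (-4)^2 + 4^2 = 33
|b|^2 = 1^2 + 1^2 + 1^2 = 3
a . b = (-1)*1 + (-4)*1 + 4*1 = -1
(a.b)^2 = (-1)^2 = 1
|rej|^2 = 33 - 1/3
= (99 - 1)/3
= 98/3
In lowest terms: 98/3


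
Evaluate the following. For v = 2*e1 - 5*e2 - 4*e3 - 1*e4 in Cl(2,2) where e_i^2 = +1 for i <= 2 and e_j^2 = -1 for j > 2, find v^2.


v^2 = sum of c_i^2 * e_i^2
Positive signature terms (e_i^2 = +1): 2^2 + (-5)^2 = 29
Negative signature terms (e_j^2 = -1): (-4)^2 + (-1)^2 = 17
v^2 = 29 - 17 = 12


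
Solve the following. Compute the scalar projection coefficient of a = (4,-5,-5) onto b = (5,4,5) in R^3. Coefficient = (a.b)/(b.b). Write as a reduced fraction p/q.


Projection coefficient = (a . b) / (b . b)
a . b = 4*5 + (-5)*4 + (-5)*5
= 20 + (-20) + (-25) = -25
b . b = 5^2 + 4^2 + 5^2
= 25 + 16 + 25 = 66
Coefficient = -25/66
In lowest terms: -25/66


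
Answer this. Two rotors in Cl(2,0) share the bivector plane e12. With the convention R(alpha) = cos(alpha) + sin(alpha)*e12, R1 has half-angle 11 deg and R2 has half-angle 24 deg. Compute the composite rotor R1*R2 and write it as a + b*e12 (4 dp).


Same-plane rotors commute and their half-angles add:
R1*R2 = cos(a1 + a2) + sin(a1 + a2)*e12.
a1 + a2 = 11 + 24 = 35 deg
cos(35 deg) = 0.8192
sin(35 deg) = 0.5736
R1*R2 = 0.8192 + 0.5736*e12


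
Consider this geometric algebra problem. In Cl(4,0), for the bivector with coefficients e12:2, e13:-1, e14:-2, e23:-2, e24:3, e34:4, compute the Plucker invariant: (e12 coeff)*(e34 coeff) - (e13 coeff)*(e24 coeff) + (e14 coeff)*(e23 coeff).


Plucker relation: af - be + cd
a*f = 2*4 = 8
b*e = (-1)*3 = -3
c*d = (-2)*(-2) = 4
af - be + cd = 8 - (-3) + 4
= 15
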